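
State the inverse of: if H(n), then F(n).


The inverse of (P → Q) is (¬P → ¬Q). It is equivalent to the converse, not to the original.
Here P = 'H(n)' and Q = 'F(n)'.

If not (H(n)), then not (F(n)).


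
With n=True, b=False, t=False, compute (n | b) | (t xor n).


Substitute n=True, b=False, t=False:
n | b = True | False = True
t xor n = False xor True = True
(n | b) | (t xor n) = True | True = True

True


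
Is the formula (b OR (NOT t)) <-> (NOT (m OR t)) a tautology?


Build the truth table over {b, m, t}:
b | m | t | φ
-------------
F | F | F | T
T | F | F | T
F | T | F | F
T | T | F | F
F | F | T | T
T | F | T | F
F | T | T | T
T | T | T | F
Counterexample at row 3: with b=F, m=T, t=F, the formula is F.

No, it is not a tautology.


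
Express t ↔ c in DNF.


Step 1: t ↔ c is true exactly when both agree: (t ∧ c) ∨ (¬t ∧ ¬c).

(t ∧ c) ∨ ((¬t) ∧ (¬c))


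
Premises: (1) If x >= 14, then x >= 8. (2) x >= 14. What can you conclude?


Modus ponens: from (P → Q) and P, infer Q.
P = 'x >= 14' is asserted, and P → Q holds, so Q follows.

x >= 8.


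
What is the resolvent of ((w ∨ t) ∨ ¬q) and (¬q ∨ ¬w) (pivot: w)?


The clauses contain complementary literals w and ¬w.
Resolution eliminates this pair and disjoins the remaining literals (merging duplicates).

(¬q ∨ t)


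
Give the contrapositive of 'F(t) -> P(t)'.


The contrapositive of (P → Q) is (¬Q → ¬P); it is logically equivalent to the original.
Here P = 'F(t)' and Q = 'P(t)'.

If not (P(t)), then not (F(t)).


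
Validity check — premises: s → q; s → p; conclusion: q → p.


This is (no valid rule). There exist truth assignments where the premises are all true but the conclusion is false.

Invalid.


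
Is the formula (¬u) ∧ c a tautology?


Build the truth table over {c, u}:
c | u | φ
---------
F | F | F
T | F | T
F | T | F
T | T | F
Counterexample at row 1: with c=F, u=F, the formula is F.

No, it is not a tautology.


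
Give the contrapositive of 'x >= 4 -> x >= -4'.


The contrapositive of (P → Q) is (¬Q → ¬P); it is logically equivalent to the original.
Here P = 'x >= 4' and Q = 'x >= -4'.

If not (x >= -4), then not (x >= 4).


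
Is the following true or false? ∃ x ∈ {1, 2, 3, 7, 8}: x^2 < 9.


Evaluate the predicate on each element: 1:T, 2:T, 3:F, 7:F, 8:F.
Witness x = 1 satisfies the predicate.

T


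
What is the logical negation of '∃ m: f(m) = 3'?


¬(∀ x: φ) = ∃ x: ¬φ, and ¬(∃ x: φ) = ∀ x: ¬φ.
Apply to the existential statement.

∀ m: ¬(f(m) = 3)


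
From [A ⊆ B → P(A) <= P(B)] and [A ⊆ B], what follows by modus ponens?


Modus ponens: from (P → Q) and P, infer Q.
P = 'A ⊆ B' is asserted, and P → Q holds, so Q follows.

P(A) <= P(B).


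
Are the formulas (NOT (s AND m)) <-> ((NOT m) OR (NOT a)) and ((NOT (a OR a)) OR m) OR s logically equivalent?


Compare truth tables:
a | m | s | φ | ψ
-----------------
F | F | F | T | T
T | F | F | T | F
F | T | F | T | T
T | T | F | F | T
F | F | T | T | T
T | F | T | T | T
F | T | T | F | T
T | T | T | T | T
They differ at row 2 (a=T, m=F, s=F): φ=T but ψ=F.

No, they are not logically equivalent.


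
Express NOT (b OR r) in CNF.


Step 1: Apply De Morgan: ¬(b ∨ r) = ¬b ∧ ¬r.

(NOT b) AND (NOT r)


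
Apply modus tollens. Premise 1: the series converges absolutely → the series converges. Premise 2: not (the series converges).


Modus tollens: from (P → Q) and ¬Q, infer ¬P.
Q = 'the series converges' is denied; since P → Q, P must also fail.

Not (the series converges absolutely).


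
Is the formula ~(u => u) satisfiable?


Check all 2 assignments over {u}:
u | φ
-----
False | False
True | False
No assignment makes the formula true.

Unsatisfiable.


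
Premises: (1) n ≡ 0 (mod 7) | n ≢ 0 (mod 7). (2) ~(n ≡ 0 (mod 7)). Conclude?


Disjunctive syllogism: from (P ∨ Q) and ¬P, infer Q.
One disjunct, 'n ≡ 0 (mod 7)', is ruled out; the other must hold.

n ≢ 0 (mod 7)


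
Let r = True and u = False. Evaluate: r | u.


Disjunction is false only when both operands are false.
Substitute: r=True, u=False.
True | False evaluates to True.

True


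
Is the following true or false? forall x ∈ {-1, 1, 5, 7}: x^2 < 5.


Evaluate the predicate on each element: -1:True, 1:True, 5:False, 7:False.
Counterexample x = 5 fails the predicate.

False


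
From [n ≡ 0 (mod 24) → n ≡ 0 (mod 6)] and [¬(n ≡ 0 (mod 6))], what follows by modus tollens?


Modus tollens: from (P → Q) and ¬Q, infer ¬P.
Q = 'n ≡ 0 (mod 6)' is denied; since P → Q, P must also fail.

Not (n ≡ 0 (mod 24)).


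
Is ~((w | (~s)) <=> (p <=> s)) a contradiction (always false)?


Truth table over {p, s, w}:
p | s | w | φ
-------------
False | False | False | False
True | False | False | True
False | True | False | False
True | True | False | True
False | False | True | False
True | False | True | True
False | True | True | True
True | True | True | False
Satisfying assignment at row 2: p=True, s=False, w=False gives True.

No, it is not a contradiction.


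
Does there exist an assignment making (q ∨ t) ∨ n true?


Search for a satisfying assignment over {n, q, t}.
Try n=T, q=F, t=F: the formula evaluates to T.
A satisfying assignment exists.

Satisfiable.


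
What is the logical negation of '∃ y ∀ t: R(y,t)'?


Negation flips each quantifier (∀↔∃) and negates the inner predicate.
¬(∃ y ∀ t: φ) = ∀ y ∃ t: ¬φ.

∀ y ∃ t: ¬(R(y,t))


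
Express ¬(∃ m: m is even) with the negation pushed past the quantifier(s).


¬(∀ x: φ) = ∃ x: ¬φ, and ¬(∃ x: φ) = ∀ x: ¬φ.
Apply to the existential statement.

∀ m: ¬(m is even)


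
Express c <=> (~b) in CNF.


Step 1: Rewrite c ↔ (¬b) as (c → (¬b)) ∧ ((¬b) → c).
Step 2: Rewrite each implication as a disjunction.
Step 3: Eliminate any double negations (¬¬X = X).

((~c) | (~b)) & (b | c)


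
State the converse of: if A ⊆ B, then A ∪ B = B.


The converse of (P → Q) is (Q → P). It is not in general equivalent to the original.
Here P = 'A ⊆ B' and Q = 'A ∪ B = B'.

If A ∪ B = B, then A ⊆ B.


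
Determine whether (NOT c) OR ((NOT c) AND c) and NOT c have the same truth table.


Compare truth tables:
c | φ | ψ
---------
F | T | T
T | F | F
The columns φ and ψ agree on every row.

Yes, they are logically equivalent.


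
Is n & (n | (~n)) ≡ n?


Compare truth tables:
n | φ | ψ
---------
False | False | False
True | True | True
The columns φ and ψ agree on every row.

Yes, they are logically equivalent.


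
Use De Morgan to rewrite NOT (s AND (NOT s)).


De Morgan: the negation of a conjunction is the disjunction of the negations.
Distribute NOT across AND, flipping it to OR, and negate each literal.

(NOT s) OR s


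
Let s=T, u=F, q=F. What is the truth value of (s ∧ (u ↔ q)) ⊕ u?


Substitute s=T, u=F, q=F:
u ↔ q = F ↔ F = T
s ∧ (u ↔ q) = T ∧ T = T
(s ∧ (u ↔ q)) ⊕ u = T ⊕ F = T

T


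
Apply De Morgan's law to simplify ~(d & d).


De Morgan: the negation of a conjunction is the disjunction of the negations.
Distribute ~ across &, flipping it to |, and negate each literal.

(~d) | (~d)


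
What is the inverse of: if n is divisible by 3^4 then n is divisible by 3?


The inverse of (P → Q) is (¬P → ¬Q). It is equivalent to the converse, not to the original.
Here P = 'n is divisible by 3^4' and Q = 'n is divisible by 3'.

If not (n is divisible by 3^4), then not (n is divisible by 3).


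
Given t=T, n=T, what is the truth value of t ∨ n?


Disjunction is false only when both operands are false.
Substitute: t=T, n=T.
T ∨ T evaluates to T.

T


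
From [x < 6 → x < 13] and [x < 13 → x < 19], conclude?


Hypothetical syllogism: from (P → Q) and (Q → R), infer (P → R).
Chain the two implications through the shared middle term 'x < 13'.

x < 6 → x < 19


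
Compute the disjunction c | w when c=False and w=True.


Disjunction is false only when both operands are false.
Substitute: c=False, w=True.
False | True evaluates to True.

True


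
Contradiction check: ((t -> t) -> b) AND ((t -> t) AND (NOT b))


Truth table over {b, t}:
b | t | φ
---------
F | F | F
T | F | F
F | T | F
T | T | F
Every row is false.

Yes, it is a contradiction.


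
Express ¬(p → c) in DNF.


Step 1: Rewrite implication then negate: ¬(¬p ∨ c) = p ∧ ¬c.

p ∧ (¬c)


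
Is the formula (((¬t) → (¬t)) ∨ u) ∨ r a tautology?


Build the truth table over {r, t, u}:
r | t | u | φ
-------------
F | F | F | T
T | F | F | T
F | T | F | T
T | T | F | T
F | F | T | T
T | F | T | T
F | T | T | T
T | T | T | T
Every row evaluates to true.

Yes, it is a tautology.


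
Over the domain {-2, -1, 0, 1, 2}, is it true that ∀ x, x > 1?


Evaluate the predicate on each element: -2:F, -1:F, 0:F, 1:F, 2:T.
Counterexample x = -2 fails the predicate.

F


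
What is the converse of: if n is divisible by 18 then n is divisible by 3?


The converse of (P → Q) is (Q → P). It is not in general equivalent to the original.
Here P = 'n is divisible by 18' and Q = 'n is divisible by 3'.

If n is divisible by 3, then n is divisible by 18.


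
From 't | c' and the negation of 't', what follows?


Disjunctive syllogism: from (P ∨ Q) and ¬P, infer Q.
One disjunct, 't', is ruled out; the other must hold.

c


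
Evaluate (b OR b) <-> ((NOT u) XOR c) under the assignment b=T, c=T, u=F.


Substitute b=T, c=T, u=F:
b OR b = T OR T = T
NOT u = T
(NOT u) XOR c = T XOR T = F
(b OR b) <-> ((NOT u) XOR c) = T <-> F = F

F


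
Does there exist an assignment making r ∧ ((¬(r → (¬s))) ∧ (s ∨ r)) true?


Search for a satisfying assignment over {r, s}.
Try r=T, s=T: the formula evaluates to T.
A satisfying assignment exists.

Satisfiable.


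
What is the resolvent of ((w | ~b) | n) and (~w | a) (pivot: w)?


The clauses contain complementary literals w and ~w.
Resolution eliminates this pair and disjoins the remaining literals (merging duplicates).

((~b | n) | a)


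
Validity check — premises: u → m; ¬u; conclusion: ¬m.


This is denying the antecedent (fallacy). There exist truth assignments where the premises are all true but the conclusion is false.

Invalid.


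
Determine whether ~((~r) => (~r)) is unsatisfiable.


Truth table over {r}:
r | φ
-----
False | False
True | False
Every row is false.

Yes, it is a contradiction.


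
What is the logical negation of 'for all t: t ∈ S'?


¬(for all x: φ) = there exists x: ¬φ, and ¬(there exists x: φ) = for all x: ¬φ.
Apply to the universal statement.

there exists t: NOT(t ∈ S)


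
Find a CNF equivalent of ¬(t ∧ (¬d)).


Step 1: Apply De Morgan: ¬(t ∧ (¬d)) = ¬t ∨ ¬(¬d).
Step 2: Eliminate any double negations (¬¬X = X).

(¬t) ∨ d


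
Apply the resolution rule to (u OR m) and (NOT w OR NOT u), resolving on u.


The clauses contain complementary literals u and NOTu.
Resolution eliminates this pair and disjoins the remaining literals (merging duplicates).

(m OR NOT w)


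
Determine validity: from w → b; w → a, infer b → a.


This is (no valid rule). There exist truth assignments where the premises are all true but the conclusion is false.

Invalid.


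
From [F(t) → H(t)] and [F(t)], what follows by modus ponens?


Modus ponens: from (P → Q) and P, infer Q.
P = 'F(t)' is asserted, and P → Q holds, so Q follows.

H(t).


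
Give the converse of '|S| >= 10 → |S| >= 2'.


The converse of (P → Q) is (Q → P). It is not in general equivalent to the original.
Here P = '|S| >= 10' and Q = '|S| >= 2'.

If |S| >= 2, then |S| >= 10.


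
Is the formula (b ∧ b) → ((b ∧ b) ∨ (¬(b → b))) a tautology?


Build the truth table over {b}:
b | φ
-----
F | T
T | T
Every row evaluates to true.

Yes, it is a tautology.


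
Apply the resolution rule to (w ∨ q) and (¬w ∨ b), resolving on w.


The clauses contain complementary literals w and ¬w.
Resolution eliminates this pair and disjoins the remaining literals (merging duplicates).

(q ∨ b)


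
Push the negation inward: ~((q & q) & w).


De Morgan: the negation of a conjunction is the disjunction of the negations.
Distribute ~ across &, flipping it to |, and negate each literal.

((~q) | (~q)) | (~w)


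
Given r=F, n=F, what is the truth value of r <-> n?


Biconditional is true when both operands have the same truth value.
Substitute: r=F, n=F.
F <-> F evaluates to T.

T


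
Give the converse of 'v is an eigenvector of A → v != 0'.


The converse of (P → Q) is (Q → P). It is not in general equivalent to the original.
Here P = 'v is an eigenvector of A' and Q = 'v != 0'.

If v != 0, then v is an eigenvector of A.


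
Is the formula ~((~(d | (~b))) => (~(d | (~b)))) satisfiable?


Check all 4 assignments over {b, d}:
b | d | φ
---------
False | False | False
True | False | False
False | True | False
True | True | False
No assignment makes the formula true.

Unsatisfiable.


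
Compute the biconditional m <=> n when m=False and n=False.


Biconditional is true when both operands have the same truth value.
Substitute: m=False, n=False.
False <=> False evaluates to True.

True


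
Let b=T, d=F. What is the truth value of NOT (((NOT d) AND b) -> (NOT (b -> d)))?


Substitute b=T, d=F:
NOT d = T
(NOT d) AND b = T AND T = T
b -> d = T -> F = F
NOT (b -> d) = T
((NOT d) AND b) -> (NOT (b -> d)) = T -> T = T
NOT (((NOT d) AND b) -> (NOT (b -> d))) = F

F


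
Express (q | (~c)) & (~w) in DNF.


Step 1: Distribute ∧ over ∨: (q ∨ (¬c)) ∧ (¬w) = (q ∧ (¬w)) ∨ ((¬c) ∧ (¬w)).

(q & (~w)) | ((~c) & (~w))


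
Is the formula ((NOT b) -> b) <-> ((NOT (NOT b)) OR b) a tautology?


Build the truth table over {b}:
b | φ
-----
F | T
T | T
Every row evaluates to true.

Yes, it is a tautology.


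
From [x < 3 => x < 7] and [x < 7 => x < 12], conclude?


Hypothetical syllogism: from (P → Q) and (Q → R), infer (P → R).
Chain the two implications through the shared middle term 'x < 7'.

x < 3 => x < 12


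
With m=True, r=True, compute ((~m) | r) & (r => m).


Substitute m=True, r=True:
~m = False
(~m) | r = False | True = True
r => m = True => True = True
((~m) | r) & (r => m) = True & True = True

True


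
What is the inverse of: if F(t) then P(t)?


The inverse of (P → Q) is (¬P → ¬Q). It is equivalent to the converse, not to the original.
Here P = 'F(t)' and Q = 'P(t)'.

If not (F(t)), then not (P(t)).


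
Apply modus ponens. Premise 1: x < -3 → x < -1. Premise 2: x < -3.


Modus ponens: from (P → Q) and P, infer Q.
P = 'x < -3' is asserted, and P → Q holds, so Q follows.

x < -1.


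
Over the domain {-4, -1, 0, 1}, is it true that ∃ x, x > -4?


Evaluate the predicate on each element: -4:F, -1:T, 0:T, 1:T.
Witness x = -1 satisfies the predicate.

T


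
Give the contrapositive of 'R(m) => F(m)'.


The contrapositive of (P → Q) is (¬Q → ¬P); it is logically equivalent to the original.
Here P = 'R(m)' and Q = 'F(m)'.

If not (F(m)), then not (R(m)).


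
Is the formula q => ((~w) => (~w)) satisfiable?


Search for a satisfying assignment over {q, w}.
Try q=False, w=False: the formula evaluates to True.
A satisfying assignment exists.

Satisfiable.


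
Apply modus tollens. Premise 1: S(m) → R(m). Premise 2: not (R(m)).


Modus tollens: from (P → Q) and ¬Q, infer ¬P.
Q = 'R(m)' is denied; since P → Q, P must also fail.

Not (S(m)).


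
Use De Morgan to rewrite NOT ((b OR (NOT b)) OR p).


De Morgan: the negation of a disjunction is the conjunction of the negations.
Distribute NOT across OR, flipping it to AND, and negate each literal.

((NOT b) AND b) AND (NOT p)


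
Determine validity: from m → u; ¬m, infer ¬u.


This is denying the antecedent (fallacy). There exist truth assignments where the premises are all true but the conclusion is false.

Invalid.


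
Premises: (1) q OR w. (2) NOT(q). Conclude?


Disjunctive syllogism: from (P ∨ Q) and ¬P, infer Q.
One disjunct, 'q', is ruled out; the other must hold.

w


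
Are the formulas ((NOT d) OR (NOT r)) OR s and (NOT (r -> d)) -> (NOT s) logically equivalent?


Compare truth tables:
d | r | s | φ | ψ
-----------------
F | F | F | T | T
T | F | F | T | T
F | T | F | T | T
T | T | F | F | T
F | F | T | T | T
T | F | T | T | T
F | T | T | T | F
T | T | T | T | T
They differ at row 4 (d=T, r=T, s=F): φ=F but ψ=T.

No, they are not logically equivalent.


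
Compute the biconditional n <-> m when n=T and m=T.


Biconditional is true when both operands have the same truth value.
Substitute: n=T, m=T.
T <-> T evaluates to T.

T


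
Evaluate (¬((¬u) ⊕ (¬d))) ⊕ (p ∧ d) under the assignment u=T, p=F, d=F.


Substitute u=T, p=F, d=F:
¬u = F
¬d = T
(¬u) ⊕ (¬d) = F ⊕ T = T
¬((¬u) ⊕ (¬d)) = F
p ∧ d = F ∧ F = F
(¬((¬u) ⊕ (¬d))) ⊕ (p ∧ d) = F ⊕ F = F

F


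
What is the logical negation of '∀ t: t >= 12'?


¬(∀ x: φ) = ∃ x: ¬φ, and ¬(∃ x: φ) = ∀ x: ¬φ.
Apply to the universal statement.

∃ t: ¬(t >= 12)


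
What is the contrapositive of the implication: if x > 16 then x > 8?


The contrapositive of (P → Q) is (¬Q → ¬P); it is logically equivalent to the original.
Here P = 'x > 16' and Q = 'x > 8'.

If not (x > 8), then not (x > 16).


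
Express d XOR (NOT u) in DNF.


Step 1: d ⊕ (¬u) is true exactly when they disagree: (d ∧ ¬(¬u)) ∨ (¬d ∧ (¬u)).
Step 2: Eliminate any double negations (¬¬X = X).

(d AND u) OR ((NOT d) AND (NOT u))


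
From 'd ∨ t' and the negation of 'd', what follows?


Disjunctive syllogism: from (P ∨ Q) and ¬P, infer Q.
One disjunct, 'd', is ruled out; the other must hold.

t


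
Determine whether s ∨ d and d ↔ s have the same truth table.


Compare truth tables:
d | s | φ | ψ
-------------
F | F | F | T
T | F | T | F
F | T | T | F
T | T | T | T
They differ at row 1 (d=F, s=F): φ=F but ψ=T.

No, they are not logically equivalent.


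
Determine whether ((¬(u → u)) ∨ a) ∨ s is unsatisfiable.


Truth table over {a, s, u}:
a | s | u | φ
-------------
F | F | F | F
T | F | F | T
F | T | F | T
T | T | F | T
F | F | T | F
T | F | T | T
F | T | T | T
T | T | T | T
Satisfying assignment at row 2: a=T, s=F, u=F gives T.

No, it is not a contradiction.


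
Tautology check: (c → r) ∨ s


Build the truth table over {c, r, s}:
c | r | s | φ
-------------
F | F | F | T
T | F | F | F
F | T | F | T
T | T | F | T
F | F | T | T
T | F | T | T
F | T | T | T
T | T | T | T
Counterexample at row 2: with c=T, r=F, s=F, the formula is F.

No, it is not a tautology.


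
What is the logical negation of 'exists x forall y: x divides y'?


Negation flips each quantifier (∀↔∃) and negates the inner predicate.
¬(exists x forall y: φ) = forall x exists y: ¬φ.

forall x exists y: ~(x divides y)


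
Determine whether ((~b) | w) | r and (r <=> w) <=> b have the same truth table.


Compare truth tables:
b | r | w | φ | ψ
-----------------
False | False | False | True | False
True | False | False | False | True
False | True | False | True | True
True | True | False | True | False
False | False | True | True | True
True | False | True | True | False
False | True | True | True | False
True | True | True | True | True
They differ at row 1 (b=False, r=False, w=False): φ=True but ψ=False.

No, they are not logically equivalent.


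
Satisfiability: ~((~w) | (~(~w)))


Check all 2 assignments over {w}:
w | φ
-----
False | False
True | False
No assignment makes the formula true.

Unsatisfiable.


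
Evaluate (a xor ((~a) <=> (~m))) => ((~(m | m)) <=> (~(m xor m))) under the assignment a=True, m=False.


Substitute a=True, m=False:
~a = False
~m = True
(~a) <=> (~m) = False <=> True = False
a xor ((~a) <=> (~m)) = True xor False = True
m | m = False | False = False
~(m | m) = True
m xor m = False xor False = False
~(m xor m) = True
(~(m | m)) <=> (~(m xor m)) = True <=> True = True
(a xor ((~a) <=> (~m))) => ((~(m | m)) <=> (~(m xor m))) = True => True = True

True


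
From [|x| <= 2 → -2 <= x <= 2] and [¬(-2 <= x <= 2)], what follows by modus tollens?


Modus tollens: from (P → Q) and ¬Q, infer ¬P.
Q = '-2 <= x <= 2' is denied; since P → Q, P must also fail.

Not (|x| <= 2).


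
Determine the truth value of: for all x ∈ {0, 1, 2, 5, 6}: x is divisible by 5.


Evaluate the predicate on each element: 0:T, 1:F, 2:F, 5:T, 6:F.
Counterexample x = 1 fails the predicate.

F


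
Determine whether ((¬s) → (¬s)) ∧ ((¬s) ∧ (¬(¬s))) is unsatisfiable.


Truth table over {s}:
s | φ
-----
F | F
T | F
Every row is false.

Yes, it is a contradiction.


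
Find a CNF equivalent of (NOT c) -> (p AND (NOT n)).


Step 1: Rewrite (¬c) → (p ∧ (¬n)) as ¬(¬c) ∨ (p ∧ (¬n)).
Step 2: Distribute ∨ over ∧.
Step 3: Eliminate any double negations (¬¬X = X).

(c OR p) AND (c OR (NOT n))


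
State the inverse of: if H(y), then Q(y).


The inverse of (P → Q) is (¬P → ¬Q). It is equivalent to the converse, not to the original.
Here P = 'H(y)' and Q = 'Q(y)'.

If not (H(y)), then not (Q(y)).


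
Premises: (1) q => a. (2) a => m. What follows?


Hypothetical syllogism: from (P → Q) and (Q → R), infer (P → R).
Chain the two implications through the shared middle term 'a'.

q => m


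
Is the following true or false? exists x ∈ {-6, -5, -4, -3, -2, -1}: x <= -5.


Evaluate the predicate on each element: -6:True, -5:True, -4:False, -3:False, -2:False, -1:False.
Witness x = -6 satisfies the predicate.

True


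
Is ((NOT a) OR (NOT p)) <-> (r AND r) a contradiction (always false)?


Truth table over {a, p, r}:
a | p | r | φ
-------------
F | F | F | F
T | F | F | F
F | T | F | F
T | T | F | T
F | F | T | T
T | F | T | T
F | T | T | T
T | T | T | F
Satisfying assignment at row 4: a=T, p=T, r=F gives T.

No, it is not a contradiction.


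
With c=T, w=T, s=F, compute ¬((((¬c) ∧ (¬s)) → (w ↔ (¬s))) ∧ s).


Substitute c=T, w=T, s=F:
¬c = F
¬s = T
(¬c) ∧ (¬s) = F ∧ T = F
¬s = T
w ↔ (¬s) = T ↔ T = T
((¬c) ∧ (¬s)) → (w ↔ (¬s)) = F → T = T
(((¬c) ∧ (¬s)) → (w ↔ (¬s))) ∧ s = T ∧ F = F
¬((((¬c) ∧ (¬s)) → (w ↔ (¬s))) ∧ s) = T

T


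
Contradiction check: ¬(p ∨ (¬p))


Truth table over {p}:
p | φ
-----
F | F
T | F
Every row is false.

Yes, it is a contradiction.


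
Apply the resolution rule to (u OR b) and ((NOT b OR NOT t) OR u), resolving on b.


The clauses contain complementary literals b and NOTb.
Resolution eliminates this pair and disjoins the remaining literals (merging duplicates).

(u OR NOT t)


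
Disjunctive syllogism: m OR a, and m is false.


Disjunctive syllogism: from (P ∨ Q) and ¬P, infer Q.
One disjunct, 'm', is ruled out; the other must hold.

a


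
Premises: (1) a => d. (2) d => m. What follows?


Hypothetical syllogism: from (P → Q) and (Q → R), infer (P → R).
Chain the two implications through the shared middle term 'd'.

a => m


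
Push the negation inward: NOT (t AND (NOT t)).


De Morgan: the negation of a conjunction is the disjunction of the negations.
Distribute NOT across AND, flipping it to OR, and negate each literal.

(NOT t) OR t


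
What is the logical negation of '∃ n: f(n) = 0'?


¬(∀ x: φ) = ∃ x: ¬φ, and ¬(∃ x: φ) = ∀ x: ¬φ.
Apply to the existential statement.

∀ n: ¬(f(n) = 0)


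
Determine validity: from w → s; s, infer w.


This is affirming the consequent (fallacy). There exist truth assignments where the premises are all true but the conclusion is false.

Invalid.


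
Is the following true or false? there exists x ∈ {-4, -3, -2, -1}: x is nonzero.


Evaluate the predicate on each element: -4:T, -3:T, -2:T, -1:T.
Witness x = -4 satisfies the predicate.

T


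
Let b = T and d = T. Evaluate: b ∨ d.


Disjunction is false only when both operands are false.
Substitute: b=T, d=T.
T ∨ T evaluates to T.

T


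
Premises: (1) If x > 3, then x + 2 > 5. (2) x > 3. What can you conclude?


Modus ponens: from (P → Q) and P, infer Q.
P = 'x > 3' is asserted, and P → Q holds, so Q follows.

x + 2 > 5.


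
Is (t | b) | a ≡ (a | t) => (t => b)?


Compare truth tables:
a | b | t | φ | ψ
-----------------
False | False | False | False | True
True | False | False | True | True
False | True | False | True | True
True | True | False | True | True
False | False | True | True | False
True | False | True | True | False
False | True | True | True | True
True | True | True | True | True
They differ at row 1 (a=False, b=False, t=False): φ=False but ψ=True.

No, they are not logically equivalent.


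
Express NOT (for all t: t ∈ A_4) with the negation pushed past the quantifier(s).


¬(for all x: φ) = there exists x: ¬φ, and ¬(there exists x: φ) = for all x: ¬φ.
Apply to the universal statement.

there exists t: NOT(t ∈ A_4)


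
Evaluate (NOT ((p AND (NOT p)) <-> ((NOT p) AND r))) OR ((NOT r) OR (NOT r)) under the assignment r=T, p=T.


Substitute r=T, p=T:
NOT p = F
p AND (NOT p) = T AND F = F
NOT p = F
(NOT p) AND r = F AND T = F
(p AND (NOT p)) <-> ((NOT p) AND r) = F <-> F = T
NOT ((p AND (NOT p)) <-> ((NOT p) AND r)) = F
NOT r = F
NOT r = F
(NOT r) OR (NOT r) = F OR F = F
(NOT ((p AND (NOT p)) <-> ((NOT p) AND r))) OR ((NOT r) OR (NOT r)) = F OR F = F

F


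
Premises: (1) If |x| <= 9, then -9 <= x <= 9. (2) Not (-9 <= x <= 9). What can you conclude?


Modus tollens: from (P → Q) and ¬Q, infer ¬P.
Q = '-9 <= x <= 9' is denied; since P → Q, P must also fail.

Not (|x| <= 9).


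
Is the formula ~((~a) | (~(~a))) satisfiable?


Check all 2 assignments over {a}:
a | φ
-----
False | False
True | False
No assignment makes the formula true.

Unsatisfiable.


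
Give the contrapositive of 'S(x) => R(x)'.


The contrapositive of (P → Q) is (¬Q → ¬P); it is logically equivalent to the original.
Here P = 'S(x)' and Q = 'R(x)'.

If not (R(x)), then not (S(x)).


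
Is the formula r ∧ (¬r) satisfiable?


Check all 2 assignments over {r}:
r | φ
-----
F | F
T | F
No assignment makes the formula true.

Unsatisfiable.


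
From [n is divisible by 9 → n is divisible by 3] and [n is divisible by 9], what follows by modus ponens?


Modus ponens: from (P → Q) and P, infer Q.
P = 'n is divisible by 9' is asserted, and P → Q holds, so Q follows.

n is divisible by 3.


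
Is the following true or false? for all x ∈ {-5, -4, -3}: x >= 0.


Evaluate the predicate on each element: -5:F, -4:F, -3:F.
Counterexample x = -5 fails the predicate.

F


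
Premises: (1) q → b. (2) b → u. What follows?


Hypothetical syllogism: from (P → Q) and (Q → R), infer (P → R).
Chain the two implications through the shared middle term 'b'.

q → u


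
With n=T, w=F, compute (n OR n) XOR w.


Substitute n=T, w=F:
n OR n = T OR T = T
(n OR n) XOR w = T XOR F = T

T


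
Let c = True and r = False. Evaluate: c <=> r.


Biconditional is true when both operands have the same truth value.
Substitute: c=True, r=False.
True <=> False evaluates to False.

False


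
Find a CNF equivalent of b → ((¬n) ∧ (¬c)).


Step 1: Rewrite b → ((¬n) ∧ (¬c)) as ¬b ∨ ((¬n) ∧ (¬c)).
Step 2: Distribute ∨ over ∧.

((¬b) ∨ (¬n)) ∧ ((¬b) ∨ (¬c))


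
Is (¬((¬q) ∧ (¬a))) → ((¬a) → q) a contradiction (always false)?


Truth table over {a, q}:
a | q | φ
---------
F | F | T
T | F | T
F | T | T
T | T | T
Satisfying assignment at row 1: a=F, q=F gives T.

No, it is not a contradiction.


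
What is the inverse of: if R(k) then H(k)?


The inverse of (P → Q) is (¬P → ¬Q). It is equivalent to the converse, not to the original.
Here P = 'R(k)' and Q = 'H(k)'.

If not (R(k)), then not (H(k)).


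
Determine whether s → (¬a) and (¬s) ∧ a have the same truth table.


Compare truth tables:
a | s | φ | ψ
-------------
F | F | T | F
T | F | T | T
F | T | T | F
T | T | F | F
They differ at row 1 (a=F, s=F): φ=T but ψ=F.

No, they are not logically equivalent.


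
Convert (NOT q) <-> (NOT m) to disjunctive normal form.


Step 1: (¬q) ↔ (¬m) is true exactly when both agree: ((¬q) ∧ (¬m)) ∨ (¬(¬q) ∧ ¬(¬m)).
Step 2: Eliminate any double negations (¬¬X = X).

((NOT q) AND (NOT m)) OR (q AND m)


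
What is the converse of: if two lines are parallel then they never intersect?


The converse of (P → Q) is (Q → P). It is not in general equivalent to the original.
Here P = 'two lines are parallel' and Q = 'they never intersect'.

If they never intersect, then two lines are parallel.


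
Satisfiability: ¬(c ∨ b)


Search for a satisfying assignment over {b, c}.
Try b=F, c=F: the formula evaluates to T.
A satisfying assignment exists.

Satisfiable.


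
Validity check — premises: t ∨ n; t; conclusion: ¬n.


This is affirming a disjunct (fallacy). There exist truth assignments where the premises are all true but the conclusion is false.

Invalid.


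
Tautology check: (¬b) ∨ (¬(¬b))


Build the truth table over {b}:
b | φ
-----
F | T
T | T
Every row evaluates to true.

Yes, it is a tautology.


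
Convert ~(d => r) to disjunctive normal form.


Step 1: Rewrite implication then negate: ¬(¬d ∨ r) = d ∧ ¬r.

d & (~r)


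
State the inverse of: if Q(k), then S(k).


The inverse of (P → Q) is (¬P → ¬Q). It is equivalent to the converse, not to the original.
Here P = 'Q(k)' and Q = 'S(k)'.

If not (Q(k)), then not (S(k)).


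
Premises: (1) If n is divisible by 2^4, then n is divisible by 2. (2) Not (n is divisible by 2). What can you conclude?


Modus tollens: from (P → Q) and ¬Q, infer ¬P.
Q = 'n is divisible by 2' is denied; since P → Q, P must also fail.

Not (n is divisible by 2^4).


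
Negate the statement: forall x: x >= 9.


¬(forall x: φ) = exists x: ¬φ, and ¬(exists x: φ) = forall x: ¬φ.
Apply to the universal statement.

exists x: ~(x >= 9)


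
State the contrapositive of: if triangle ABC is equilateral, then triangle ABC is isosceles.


The contrapositive of (P → Q) is (¬Q → ¬P); it is logically equivalent to the original.
Here P = 'triangle ABC is equilateral' and Q = 'triangle ABC is isosceles'.

If not (triangle ABC is isosceles), then not (triangle ABC is equilateral).


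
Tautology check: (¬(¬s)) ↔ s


Build the truth table over {s}:
s | φ
-----
F | T
T | T
Every row evaluates to true.

Yes, it is a tautology.


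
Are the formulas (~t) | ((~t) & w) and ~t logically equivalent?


Compare truth tables:
t | w | φ | ψ
-------------
False | False | True | True
True | False | False | False
False | True | True | True
True | True | False | False
The columns φ and ψ agree on every row.

Yes, they are logically equivalent.


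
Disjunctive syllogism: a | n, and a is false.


Disjunctive syllogism: from (P ∨ Q) and ¬P, infer Q.
One disjunct, 'a', is ruled out; the other must hold.

n


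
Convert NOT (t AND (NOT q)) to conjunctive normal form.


Step 1: Apply De Morgan: ¬(t ∧ (¬q)) = ¬t ∨ ¬(¬q).
Step 2: Eliminate any double negations (¬¬X = X).

(NOT t) OR q


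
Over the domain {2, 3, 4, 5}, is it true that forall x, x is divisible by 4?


Evaluate the predicate on each element: 2:False, 3:False, 4:True, 5:False.
Counterexample x = 2 fails the predicate.

False


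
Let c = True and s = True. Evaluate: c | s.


Disjunction is false only when both operands are false.
Substitute: c=True, s=True.
True | True evaluates to True.

True


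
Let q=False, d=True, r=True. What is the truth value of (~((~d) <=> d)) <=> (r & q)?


Substitute q=False, d=True, r=True:
~d = False
(~d) <=> d = False <=> True = False
~((~d) <=> d) = True
r & q = True & False = False
(~((~d) <=> d)) <=> (r & q) = True <=> False = False

False


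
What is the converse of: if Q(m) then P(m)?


The converse of (P → Q) is (Q → P). It is not in general equivalent to the original.
Here P = 'Q(m)' and Q = 'P(m)'.

If P(m), then Q(m).


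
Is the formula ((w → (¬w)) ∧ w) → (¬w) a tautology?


Build the truth table over {w}:
w | φ
-----
F | T
T | T
Every row evaluates to true.

Yes, it is a tautology.


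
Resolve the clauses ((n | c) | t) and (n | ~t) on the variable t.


The clauses contain complementary literals t and ~t.
Resolution eliminates this pair and disjoins the remaining literals (merging duplicates).

(n | c)


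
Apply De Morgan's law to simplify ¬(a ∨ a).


De Morgan: the negation of a disjunction is the conjunction of the negations.
Distribute ¬ across ∨, flipping it to ∧, and negate each literal.

(¬a) ∧ (¬a)


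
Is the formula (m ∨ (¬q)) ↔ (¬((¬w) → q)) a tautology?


Build the truth table over {m, q, w}:
m | q | w | φ
-------------
F | F | F | T
T | F | F | T
F | T | F | T
T | T | F | F
F | F | T | F
T | F | T | F
F | T | T | T
T | T | T | F
Counterexample at row 4: with m=T, q=T, w=F, the formula is F.

No, it is not a tautology.


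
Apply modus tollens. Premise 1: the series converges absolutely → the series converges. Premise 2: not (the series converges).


Modus tollens: from (P → Q) and ¬Q, infer ¬P.
Q = 'the series converges' is denied; since P → Q, P must also fail.

Not (the series converges absolutely).


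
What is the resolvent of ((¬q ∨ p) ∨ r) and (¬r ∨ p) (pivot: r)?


The clauses contain complementary literals r and ¬r.
Resolution eliminates this pair and disjoins the remaining literals (merging duplicates).

(p ∨ ¬q)


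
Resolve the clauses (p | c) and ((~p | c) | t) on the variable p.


The clauses contain complementary literals p and ~p.
Resolution eliminates this pair and disjoins the remaining literals (merging duplicates).

(c | t)


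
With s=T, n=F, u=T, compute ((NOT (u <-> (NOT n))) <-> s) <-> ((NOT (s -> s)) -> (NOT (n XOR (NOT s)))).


Substitute s=T, n=F, u=T:
… (earlier sub-steps elided)
u <-> (NOT n) = T <-> T = T
NOT (u <-> (NOT n)) = F
(NOT (u <-> (NOT n))) <-> s = F <-> T = F
s -> s = T -> T = T
NOT (s -> s) = F
NOT s = F
n XOR (NOT s) = F XOR F = F
NOT (n XOR (NOT s)) = T
(NOT (s -> s)) -> (NOT (n XOR (NOT s))) = F -> T = T
((NOT (u <-> (NOT n))) <-> s) <-> ((NOT (s -> s)) -> (NOT (n XOR (NOT s)))) = F <-> T = F

F


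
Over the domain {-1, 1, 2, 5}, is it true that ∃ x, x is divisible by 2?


Evaluate the predicate on each element: -1:F, 1:F, 2:T, 5:F.
Witness x = 2 satisfies the predicate.

T


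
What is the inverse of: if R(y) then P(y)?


The inverse of (P → Q) is (¬P → ¬Q). It is equivalent to the converse, not to the original.
Here P = 'R(y)' and Q = 'P(y)'.

If not (R(y)), then not (P(y)).


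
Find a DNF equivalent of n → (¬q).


Step 1: Rewrite n → (¬q) as ¬n ∨ (¬q).

(¬n) ∨ (¬q)


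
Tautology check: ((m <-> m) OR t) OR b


Build the truth table over {b, m, t}:
b | m | t | φ
-------------
F | F | F | T
T | F | F | T
F | T | F | T
T | T | F | T
F | F | T | T
T | F | T | T
F | T | T | T
T | T | T | T
Every row evaluates to true.

Yes, it is a tautology.


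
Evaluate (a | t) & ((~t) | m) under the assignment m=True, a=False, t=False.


Substitute m=True, a=False, t=False:
a | t = False | False = False
~t = True
(~t) | m = True | True = True
(a | t) & ((~t) | m) = False & True = False

False


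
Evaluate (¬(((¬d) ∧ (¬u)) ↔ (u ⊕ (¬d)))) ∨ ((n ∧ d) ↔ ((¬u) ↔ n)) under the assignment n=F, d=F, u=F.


Substitute n=F, d=F, u=F:
… (earlier sub-steps elided)
(¬d) ∧ (¬u) = T ∧ T = T
¬d = T
u ⊕ (¬d) = F ⊕ T = T
((¬d) ∧ (¬u)) ↔ (u ⊕ (¬d)) = T ↔ T = T
¬(((¬d) ∧ (¬u)) ↔ (u ⊕ (¬d))) = F
n ∧ d = F ∧ F = F
¬u = T
(¬u) ↔ n = T ↔ F = F
(n ∧ d) ↔ ((¬u) ↔ n) = F ↔ F = T
(¬(((¬d) ∧ (¬u)) ↔ (u ⊕ (¬d)))) ∨ ((n ∧ d) ↔ ((¬u) ↔ n)) = F ∨ T = T

T


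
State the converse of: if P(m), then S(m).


The converse of (P → Q) is (Q → P). It is not in general equivalent to the original.
Here P = 'P(m)' and Q = 'S(m)'.

If S(m), then P(m).


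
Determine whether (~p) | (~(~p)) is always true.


Build the truth table over {p}:
p | φ
-----
False | True
True | True
Every row evaluates to true.

Yes, it is a tautology.


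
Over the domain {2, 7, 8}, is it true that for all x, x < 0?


Evaluate the predicate on each element: 2:F, 7:F, 8:F.
Counterexample x = 2 fails the predicate.

F


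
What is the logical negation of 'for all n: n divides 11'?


¬(for all x: φ) = there exists x: ¬φ, and ¬(there exists x: φ) = for all x: ¬φ.
Apply to the universal statement.

there exists n: NOT(n divides 11)


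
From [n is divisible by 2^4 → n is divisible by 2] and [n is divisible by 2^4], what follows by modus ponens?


Modus ponens: from (P → Q) and P, infer Q.
P = 'n is divisible by 2^4' is asserted, and P → Q holds, so Q follows.

n is divisible by 2.


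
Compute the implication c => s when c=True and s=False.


Implication is false only when antecedent is true and consequent is false.
Substitute: c=True, s=False.
True => False evaluates to False.

False


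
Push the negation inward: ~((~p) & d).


De Morgan: the negation of a conjunction is the disjunction of the negations.
Distribute ~ across &, flipping it to |, and negate each literal.

p | (~d)


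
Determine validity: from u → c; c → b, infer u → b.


This matches the form of hypothetical syllogism: the conclusion follows in every model of the premises.

Valid.


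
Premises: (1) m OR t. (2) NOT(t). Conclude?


Disjunctive syllogism: from (P ∨ Q) and ¬P, infer Q.
One disjunct, 't', is ruled out; the other must hold.

m


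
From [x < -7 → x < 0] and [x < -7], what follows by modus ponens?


Modus ponens: from (P → Q) and P, infer Q.
P = 'x < -7' is asserted, and P → Q holds, so Q follows.

x < 0.


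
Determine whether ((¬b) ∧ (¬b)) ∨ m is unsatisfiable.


Truth table over {b, m}:
b | m | φ
---------
F | F | T
T | F | F
F | T | T
T | T | T
Satisfying assignment at row 1: b=F, m=F gives T.

No, it is not a contradiction.


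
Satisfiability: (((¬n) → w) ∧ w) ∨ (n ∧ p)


Search for a satisfying assignment over {n, p, w}.
Try n=T, p=T, w=F: the formula evaluates to T.
A satisfying assignment exists.

Satisfiable.


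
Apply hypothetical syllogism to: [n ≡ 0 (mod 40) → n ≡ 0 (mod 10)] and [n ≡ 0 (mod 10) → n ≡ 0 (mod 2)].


Hypothetical syllogism: from (P → Q) and (Q → R), infer (P → R).
Chain the two implications through the shared middle term 'n ≡ 0 (mod 10)'.

n ≡ 0 (mod 40) → n ≡ 0 (mod 2)


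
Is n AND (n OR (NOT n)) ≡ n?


Compare truth tables:
n | φ | ψ
---------
F | F | F
T | T | T
The columns φ and ψ agree on every row.

Yes, they are logically equivalent.


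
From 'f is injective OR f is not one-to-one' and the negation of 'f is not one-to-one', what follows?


Disjunctive syllogism: from (P ∨ Q) and ¬P, infer Q.
One disjunct, 'f is not one-to-one', is ruled out; the other must hold.

f is injective


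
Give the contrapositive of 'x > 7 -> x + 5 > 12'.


The contrapositive of (P → Q) is (¬Q → ¬P); it is logically equivalent to the original.
Here P = 'x > 7' and Q = 'x + 5 > 12'.

If not (x + 5 > 12), then not (x > 7).
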